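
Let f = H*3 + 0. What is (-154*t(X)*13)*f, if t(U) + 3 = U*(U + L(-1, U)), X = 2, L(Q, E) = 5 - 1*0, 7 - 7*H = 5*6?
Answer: 217074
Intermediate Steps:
H = -23/7 (H = 1 - 5*6/7 = 1 - ⅐*30 = 1 - 30/7 = -23/7 ≈ -3.2857)
L(Q, E) = 5 (L(Q, E) = 5 + 0 = 5)
t(U) = -3 + U*(5 + U) (t(U) = -3 + U*(U + 5) = -3 + U*(5 + U))
f = -69/7 (f = -23/7*3 + 0 = -69/7 + 0 = -69/7 ≈ -9.8571)
(-154*t(X)*13)*f = -154*(-3 + 2² + 5*2)*13*(-69/7) = -154*(-3 + 4 + 10)*13*(-69/7) = -1694*13*(-69/7) = -154*143*(-69/7) = -22022*(-69/7) = 217074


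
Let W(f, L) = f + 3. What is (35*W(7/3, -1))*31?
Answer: 17360/3 ≈ 5786.7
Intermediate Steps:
W(f, L) = 3 + f
(35*W(7/3, -1))*31 = (35*(3 + 7/3))*31 = (35*(16/3))*31 = (560/3)*31 = 17360/3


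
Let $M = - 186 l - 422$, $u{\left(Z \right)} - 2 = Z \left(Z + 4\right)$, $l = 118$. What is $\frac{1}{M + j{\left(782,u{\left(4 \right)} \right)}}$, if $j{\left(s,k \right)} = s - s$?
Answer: $- \frac{1}{22370} \approx -4.4703 \cdot 10^{-5}$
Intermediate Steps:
$u{\left(Z \right)} = 2 + Z \left(4 + Z\right)$ ($u{\left(Z \right)} = 2 + Z \left(Z + 4\right) = 2 + Z \left(4 + Z\right)$)
$j{\left(s,k \right)} = 0$
$M = -22370$ ($M = \left(-186\right) 118 - 422 = -21948 - 422 = -22370$)
$\frac{1}{M + j{\left(782,u{\left(4 \right)} \right)}} = \frac{1}{-22370 + 0} = \frac{1}{-22370} = - \frac{1}{22370}$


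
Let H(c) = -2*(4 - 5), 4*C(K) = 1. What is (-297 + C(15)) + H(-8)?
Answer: -1179/4 ≈ -294.75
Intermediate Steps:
C(K) = ¼ (C(K) = (¼)*1 = ¼)
H(c) = 2 (H(c) = -2*(-1) = 2)
(-297 + C(15)) + H(-8) = (-297 + ¼) + 2 = -1187/4 + 2 = -1179/4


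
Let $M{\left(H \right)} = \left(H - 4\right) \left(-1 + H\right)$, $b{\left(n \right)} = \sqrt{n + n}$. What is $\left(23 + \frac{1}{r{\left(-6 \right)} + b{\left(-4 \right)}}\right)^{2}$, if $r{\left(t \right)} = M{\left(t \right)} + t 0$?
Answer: $\frac{- 2591089 i + 148212 \sqrt{2}}{4 \left(- 1223 i + 70 \sqrt{2}\right)} \approx 529.66 - 0.026526 i$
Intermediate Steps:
$b{\left(n \right)} = \sqrt{2} \sqrt{n}$ ($b{\left(n \right)} = \sqrt{2 n} = \sqrt{2} \sqrt{n}$)
$M{\left(H \right)} = \left(-1 + H\right) \left(-4 + H\right)$ ($M{\left(H \right)} = \left(-4 + H\right) \left(-1 + H\right) = \left(-1 + H\right) \left(-4 + H\right)$)
$r{\left(t \right)} = 4 + t^{2} - 5 t$ ($r{\left(t \right)} = \left(4 + t^{2} - 5 t\right) + t 0 = \left(4 + t^{2} - 5 t\right) + 0 = 4 + t^{2} - 5 t$)
$\left(23 + \frac{1}{r{\left(-6 \right)} + b{\left(-4 \right)}}\right)^{2} = \left(23 + \frac{1}{\left(4 + \left(-6\right)^{2} - -30\right) + \sqrt{2} \sqrt{-4}}\right)^{2} = \left(23 + \frac{1}{\left(4 + 36 + 30\right) + \sqrt{2} \cdot 2 i}\right)^{2} = \left(23 + \frac{1}{70 + 2 i \sqrt{2}}\right)^{2}$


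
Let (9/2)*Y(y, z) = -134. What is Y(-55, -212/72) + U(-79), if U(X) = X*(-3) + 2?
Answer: 1883/9 ≈ 209.22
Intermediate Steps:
Y(y, z) = -268/9 (Y(y, z) = (2/9)*(-134) = -268/9)
U(X) = 2 - 3*X (U(X) = -3*X + 2 = 2 - 3*X)
Y(-55, -212/72) + U(-79) = -268/9 + (2 - 3*(-79)) = -268/9 + (2 + 237) = -268/9 + 239 = 1883/9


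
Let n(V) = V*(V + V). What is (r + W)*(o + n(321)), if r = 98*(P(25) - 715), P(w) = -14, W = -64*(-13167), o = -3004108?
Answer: -2157966360396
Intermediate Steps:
W = 842688
r = -71442 (r = 98*(-14 - 715) = 98*(-729) = -71442)
n(V) = 2*V**2 (n(V) = V*(2*V) = 2*V**2)
(r + W)*(o + n(321)) = (-71442 + 842688)*(-3004108 + 2*321**2) = 771246*(-3004108 + 2*103041) = 771246*(-3004108 + 206082) = 771246*(-2798026) = -2157966360396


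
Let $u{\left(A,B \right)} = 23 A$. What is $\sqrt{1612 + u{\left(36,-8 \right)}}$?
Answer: $2 \sqrt{610} \approx 49.396$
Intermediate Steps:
$\sqrt{1612 + u{\left(36,-8 \right)}} = \sqrt{1612 + 23 \cdot 36} = \sqrt{1612 + 828} = \sqrt{2440} = 2 \sqrt{610}$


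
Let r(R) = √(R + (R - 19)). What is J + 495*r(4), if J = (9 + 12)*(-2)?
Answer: -42 + 495*I*√11 ≈ -42.0 + 1641.7*I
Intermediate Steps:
r(R) = √(-19 + 2*R) (r(R) = √(R + (-19 + R)) = √(-19 + 2*R))
J = -42 (J = 21*(-2) = -42)
J + 495*r(4) = -42 + 495*√(-19 + 2*4) = -42 + 495*√(-19 + 8) = -42 + 495*√(-11) = -42 + 495*(I*√11) = -42 + 495*I*√11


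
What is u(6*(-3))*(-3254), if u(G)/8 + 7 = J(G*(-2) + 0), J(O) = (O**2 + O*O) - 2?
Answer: -67240656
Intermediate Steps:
J(O) = -2 + 2*O**2 (J(O) = (O**2 + O**2) - 2 = 2*O**2 - 2 = -2 + 2*O**2)
u(G) = -72 + 64*G**2 (u(G) = -56 + 8*(-2 + 2*(G*(-2) + 0)**2) = -56 + 8*(-2 + 2*(-2*G + 0)**2) = -56 + 8*(-2 + 2*(-2*G)**2) = -56 + 8*(-2 + 2*(4*G**2)) = -56 + 8*(-2 + 8*G**2) = -56 + (-16 + 64*G**2) = -72 + 64*G**2)
u(6*(-3))*(-3254) = (-72 + 64*(6*(-3))**2)*(-3254) = (-72 + 64*(-18)**2)*(-3254) = (-72 + 64*324)*(-3254) = (-72 + 20736)*(-3254) = 20664*(-3254) = -67240656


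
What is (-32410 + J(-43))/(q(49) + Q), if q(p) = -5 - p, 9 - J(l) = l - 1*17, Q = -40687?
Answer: 32341/40741 ≈ 0.79382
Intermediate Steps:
J(l) = 26 - l (J(l) = 9 - (l - 1*17) = 9 - (l - 17) = 9 - (-17 + l) = 9 + (17 - l) = 26 - l)
(-32410 + J(-43))/(q(49) + Q) = (-32410 + (26 - 1*(-43)))/((-5 - 1*49) - 40687) = (-32410 + (26 + 43))/((-5 - 49) - 40687) = (-32410 + 69)/(-54 - 40687) = -32341/(-40741) = -32341*(-1/40741) = 32341/40741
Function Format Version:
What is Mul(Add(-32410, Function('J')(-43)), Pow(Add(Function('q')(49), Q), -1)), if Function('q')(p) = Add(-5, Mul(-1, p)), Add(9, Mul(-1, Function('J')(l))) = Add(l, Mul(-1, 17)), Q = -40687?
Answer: Rational(32341, 40741) ≈ 0.79382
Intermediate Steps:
Function('J')(l) = Add(26, Mul(-1, l)) (Function('J')(l) = Add(9, Mul(-1, Add(l, Mul(-1, 17)))) = Add(9, Mul(-1, Add(l, -17))) = Add(9, Mul(-1, Add(-17, l))) = Add(9, Add(17, Mul(-1, l))) = Add(26, Mul(-1, l)))
Mul(Add(-32410, Function('J')(-43)), Pow(Add(Function('q')(49), Q), -1)) = Mul(Add(-32410, Add(26, Mul(-1, -43))), Pow(Add(Add(-5, Mul(-1, 49)), -40687), -1)) = Mul(Add(-32410, Add(26, 43)), Pow(Add(Add(-5, -49), -40687), -1)) = Mul(Add(-32410, 69), Pow(Add(-54, -40687), -1)) = Mul(-32341, Pow(-40741, -1)) = Mul(-32341, Rational(-1, 40741)) = Rational(32341, 40741)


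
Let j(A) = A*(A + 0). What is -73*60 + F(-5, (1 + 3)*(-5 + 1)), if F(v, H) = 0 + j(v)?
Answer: -4355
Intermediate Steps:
j(A) = A² (j(A) = A*A = A²)
F(v, H) = v² (F(v, H) = 0 + v² = v²)
-73*60 + F(-5, (1 + 3)*(-5 + 1)) = -73*60 + (-5)² = -4380 + 25 = -4355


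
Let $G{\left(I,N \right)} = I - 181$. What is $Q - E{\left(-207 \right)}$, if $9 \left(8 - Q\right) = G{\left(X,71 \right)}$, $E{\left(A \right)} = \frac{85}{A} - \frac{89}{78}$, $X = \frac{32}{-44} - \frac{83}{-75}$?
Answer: $\frac{131519951}{4440150} \approx 29.621$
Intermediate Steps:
$X = \frac{313}{825}$ ($X = 32 \left(- \frac{1}{44}\right) - - \frac{83}{75} = - \frac{8}{11} + \frac{83}{75} = \frac{313}{825} \approx 0.37939$)
$E{\left(A \right)} = - \frac{89}{78} + \frac{85}{A}$ ($E{\left(A \right)} = \frac{85}{A} - \frac{89}{78} = - \frac{89}{78} + \frac{85}{A}$)
$G{\left(I,N \right)} = -181 + I$
$Q = \frac{208412}{7425}$ ($Q = 8 - \frac{-181 + \frac{313}{825}}{9} = 8 - - \frac{149012}{7425} = 8 + \frac{149012}{7425} = \frac{208412}{7425} \approx 28.069$)
$Q - E{\left(-207 \right)} = \frac{208412}{7425} - \left(- \frac{89}{78} + \frac{85}{-207}\right) = \frac{208412}{7425} - \left(- \frac{89}{78} + 85 \left(- \frac{1}{207}\right)\right) = \frac{208412}{7425} - \left(- \frac{89}{78} - \frac{85}{207}\right) = \frac{208412}{7425} - - \frac{8351}{5382} = \frac{208412}{7425} + \frac{8351}{5382} = \frac{131519951}{4440150}$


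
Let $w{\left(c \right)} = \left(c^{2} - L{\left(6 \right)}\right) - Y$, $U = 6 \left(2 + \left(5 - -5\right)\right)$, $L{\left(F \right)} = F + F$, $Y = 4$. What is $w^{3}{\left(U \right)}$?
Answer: $138028101632$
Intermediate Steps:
$L{\left(F \right)} = 2 F$
$U = 72$ ($U = 6 \left(2 + \left(5 + 5\right)\right) = 6 \left(2 + 10\right) = 6 \cdot 12 = 72$)
$w{\left(c \right)} = -16 + c^{2}$ ($w{\left(c \right)} = \left(c^{2} - 2 \cdot 6\right) - 4 = \left(c^{2} - 12\right) - 4 = \left(-12 + c^{2}\right) - 4 = -16 + c^{2}$)
$w^{3}{\left(U \right)} = \left(-16 + 72^{2}\right)^{3} = \left(-16 + 5184\right)^{3} = 5168^{3} = 138028101632$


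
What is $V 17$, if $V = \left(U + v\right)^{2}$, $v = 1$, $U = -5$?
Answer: $272$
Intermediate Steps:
$V = 16$ ($V = \left(-5 + 1\right)^{2} = \left(-4\right)^{2} = 16$)
$V 17 = 16 \cdot 17 = 272$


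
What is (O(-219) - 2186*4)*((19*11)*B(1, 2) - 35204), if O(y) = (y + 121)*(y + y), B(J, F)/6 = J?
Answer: -1160411000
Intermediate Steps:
B(J, F) = 6*J
O(y) = 2*y*(121 + y) (O(y) = (121 + y)*(2*y) = 2*y*(121 + y))
(O(-219) - 2186*4)*((19*11)*B(1, 2) - 35204) = (2*(-219)*(121 - 219) - 2186*4)*((19*11)*(6*1) - 35204) = (2*(-219)*(-98) - 8744)*(209*6 - 35204) = (42924 - 8744)*(1254 - 35204) = 34180*(-33950) = -1160411000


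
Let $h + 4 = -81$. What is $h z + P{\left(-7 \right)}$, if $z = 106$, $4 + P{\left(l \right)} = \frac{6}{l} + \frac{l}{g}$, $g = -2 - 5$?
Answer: $- \frac{63097}{7} \approx -9013.9$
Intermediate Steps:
$g = -7$ ($g = -2 - 5 = -7$)
$h = -85$ ($h = -4 - 81 = -85$)
$P{\left(l \right)} = -4 + \frac{6}{l} - \frac{l}{7}$ ($P{\left(l \right)} = -4 + \left(\frac{6}{l} + \frac{l}{-7}\right) = -4 + \left(\frac{6}{l} + l \left(- \frac{1}{7}\right)\right) = -4 - \left(- \frac{6}{l} + \frac{l}{7}\right) = -4 + \frac{6}{l} - \frac{l}{7}$)
$h z + P{\left(-7 \right)} = \left(-85\right) 106 - \left(3 + \frac{6}{7}\right) = -9010 + \left(-4 + 6 \left(- \frac{1}{7}\right) + 1\right) = -9010 - \frac{27}{7} = - \frac{63097}{7}$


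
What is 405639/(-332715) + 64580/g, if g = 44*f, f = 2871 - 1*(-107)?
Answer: -2638746229/3633025990 ≈ -0.72632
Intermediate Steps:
f = 2978 (f = 2871 + 107 = 2978)
g = 131032 (g = 44*2978 = 131032)
405639/(-332715) + 64580/g = 405639/(-332715) + 64580/131032 = 405639*(-1/332715) + 64580*(1/131032) = -135213/110905 + 16145/32758 = -2638746229/3633025990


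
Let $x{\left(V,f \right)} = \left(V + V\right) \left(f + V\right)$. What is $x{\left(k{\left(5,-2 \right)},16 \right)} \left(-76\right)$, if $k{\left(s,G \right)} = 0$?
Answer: $0$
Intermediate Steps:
$x{\left(V,f \right)} = 2 V \left(V + f\right)$
$x{\left(k{\left(5,-2 \right)},16 \right)} \left(-76\right) = 2 \cdot 0 \left(0 + 16\right) \left(-76\right) = 2 \cdot 0 \cdot 16 \left(-76\right) = 0 \left(-76\right) = 0$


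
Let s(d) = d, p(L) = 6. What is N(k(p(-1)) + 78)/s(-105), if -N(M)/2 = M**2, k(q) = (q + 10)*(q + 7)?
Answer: 163592/105 ≈ 1558.0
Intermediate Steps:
k(q) = (7 + q)*(10 + q) (k(q) = (10 + q)*(7 + q) = (7 + q)*(10 + q))
N(M) = -2*M**2
N(k(p(-1)) + 78)/s(-105) = -2*((70 + 6**2 + 17*6) + 78)**2/(-105) = -2*((70 + 36 + 102) + 78)**2*(-1/105) = -2*(208 + 78)**2*(-1/105) = -2*286**2*(-1/105) = -2*81796*(-1/105) = -163592*(-1/105) = 163592/105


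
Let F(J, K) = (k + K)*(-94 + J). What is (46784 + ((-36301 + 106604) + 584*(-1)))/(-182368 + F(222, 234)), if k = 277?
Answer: -116503/116960 ≈ -0.99609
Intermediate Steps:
F(J, K) = (-94 + J)*(277 + K) (F(J, K) = (277 + K)*(-94 + J) = (-94 + J)*(277 + K))
(46784 + ((-36301 + 106604) + 584*(-1)))/(-182368 + F(222, 234)) = (46784 + ((-36301 + 106604) + 584*(-1)))/(-182368 + (-26038 - 94*234 + 277*222 + 222*234)) = (46784 + (70303 - 584))/(-182368 + (-26038 - 21996 + 61494 + 51948)) = (46784 + 69719)/(-182368 + 65408) = 116503/(-116960) = 116503*(-1/116960) = -116503/116960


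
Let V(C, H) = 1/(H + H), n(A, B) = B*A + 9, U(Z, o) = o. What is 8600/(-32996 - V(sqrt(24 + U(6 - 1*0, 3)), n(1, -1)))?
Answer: -137600/527937 ≈ -0.26064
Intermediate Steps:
n(A, B) = 9 + A*B (n(A, B) = A*B + 9 = 9 + A*B)
V(C, H) = 1/(2*H)
8600/(-32996 - V(sqrt(24 + U(6 - 1*0, 3)), n(1, -1))) = 8600/(-32996 - 1/(2*(9 + 1*(-1)))) = 8600/(-32996 - 1/(2*(9 - 1))) = 8600/(-32996 - 1/(2*8)) = 8600/(-32996 - 1*1/16) = 8600/(-32996 - 1/16) = 8600/(-527937/16) = 8600*(-16/527937) = -137600/527937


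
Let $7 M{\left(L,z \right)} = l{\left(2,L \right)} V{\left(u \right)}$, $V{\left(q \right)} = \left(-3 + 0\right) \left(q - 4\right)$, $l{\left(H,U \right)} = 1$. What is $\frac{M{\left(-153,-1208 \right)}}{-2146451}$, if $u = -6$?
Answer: $- \frac{30}{15025157} \approx -1.9967 \cdot 10^{-6}$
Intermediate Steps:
$V{\left(q \right)} = 12 - 3 q$ ($V{\left(q \right)} = - 3 \left(-4 + q\right) = 12 - 3 q$)
$M{\left(L,z \right)} = \frac{30}{7}$ ($M{\left(L,z \right)} = \frac{1 \left(12 - -18\right)}{7} = \frac{1 \left(12 + 18\right)}{7} = \frac{1 \cdot 30}{7} = \frac{1}{7} \cdot 30 = \frac{30}{7}$)
$\frac{M{\left(-153,-1208 \right)}}{-2146451} = \frac{30}{7 \left(-2146451\right)} = \frac{30}{7} \left(- \frac{1}{2146451}\right) = - \frac{30}{15025157}$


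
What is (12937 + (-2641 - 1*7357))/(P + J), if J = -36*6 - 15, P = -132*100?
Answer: -2939/13431 ≈ -0.21882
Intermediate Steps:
P = -13200
J = -231 (J = -216 - 15 = -231)
(12937 + (-2641 - 1*7357))/(P + J) = (12937 + (-2641 - 1*7357))/(-13200 - 231) = (12937 + (-2641 - 7357))/(-13431) = (12937 - 9998)*(-1/13431) = 2939*(-1/13431) = -2939/13431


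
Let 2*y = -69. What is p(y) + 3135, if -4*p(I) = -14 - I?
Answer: 25039/8 ≈ 3129.9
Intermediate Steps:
y = -69/2 (y = (½)*(-69) = -69/2 ≈ -34.500)
p(I) = 7/2 + I/4 (p(I) = -(-14 - I)/4 = 7/2 + I/4)
p(y) + 3135 = (7/2 + (¼)*(-69/2)) + 3135 = (7/2 - 69/8) + 3135 = -41/8 + 3135 = 25039/8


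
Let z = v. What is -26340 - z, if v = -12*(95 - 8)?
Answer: -25296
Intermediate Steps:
v = -1044 (v = -12*87 = -1044)
z = -1044
-26340 - z = -26340 - 1*(-1044) = -26340 + 1044 = -25296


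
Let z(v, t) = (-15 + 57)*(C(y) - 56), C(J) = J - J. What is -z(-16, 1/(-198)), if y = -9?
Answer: 2352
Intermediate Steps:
C(J) = 0
z(v, t) = -2352 (z(v, t) = (-15 + 57)*(0 - 56) = 42*(-56) = -2352)
-z(-16, 1/(-198)) = -1*(-2352) = 2352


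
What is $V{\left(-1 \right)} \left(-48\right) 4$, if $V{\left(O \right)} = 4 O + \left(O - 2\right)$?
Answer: $1344$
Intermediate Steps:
$V{\left(O \right)} = -2 + 5 O$ ($V{\left(O \right)} = 4 O + \left(O - 2\right) = 4 O + \left(-2 + O\right) = -2 + 5 O$)
$V{\left(-1 \right)} \left(-48\right) 4 = \left(-2 + 5 \left(-1\right)\right) \left(-48\right) 4 = \left(-2 - 5\right) \left(-48\right) 4 = \left(-7\right) \left(-48\right) 4 = 336 \cdot 4 = 1344$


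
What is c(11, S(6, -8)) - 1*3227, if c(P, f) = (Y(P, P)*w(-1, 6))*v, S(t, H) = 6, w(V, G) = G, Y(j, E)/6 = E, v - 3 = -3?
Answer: -3227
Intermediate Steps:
v = 0 (v = 3 - 3 = 0)
Y(j, E) = 6*E
c(P, f) = 0 (c(P, f) = ((6*P)*6)*0 = (36*P)*0 = 0)
c(11, S(6, -8)) - 1*3227 = 0 - 1*3227 = 0 - 3227 = -3227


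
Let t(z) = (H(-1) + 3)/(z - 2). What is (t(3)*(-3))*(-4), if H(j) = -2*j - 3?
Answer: 24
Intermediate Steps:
H(j) = -3 - 2*j
t(z) = 2/(-2 + z) (t(z) = ((-3 - 2*(-1)) + 3)/(z - 2) = ((-3 + 2) + 3)/(-2 + z) = (-1 + 3)/(-2 + z) = 2/(-2 + z))
(t(3)*(-3))*(-4) = ((2/(-2 + 3))*(-3))*(-4) = ((2/1)*(-3))*(-4) = ((2*1)*(-3))*(-4) = (2*(-3))*(-4) = -6*(-4) = 24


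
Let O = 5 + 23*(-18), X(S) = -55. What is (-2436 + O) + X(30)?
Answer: -2900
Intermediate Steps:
O = -409 (O = 5 - 414 = -409)
(-2436 + O) + X(30) = (-2436 - 409) - 55 = -2845 - 55 = -2900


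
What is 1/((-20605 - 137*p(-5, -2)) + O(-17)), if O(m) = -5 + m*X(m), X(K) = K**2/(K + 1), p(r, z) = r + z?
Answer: -16/309503 ≈ -5.1696e-5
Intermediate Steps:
X(K) = K**2/(1 + K)
O(m) = -5 + m**3/(1 + m) (O(m) = -5 + m*(m**2/(1 + m)) = -5 + m**3/(1 + m))
1/((-20605 - 137*p(-5, -2)) + O(-17)) = 1/((-20605 - 137*(-5 - 2)) + (-5 + (-17)**3 - 5*(-17))/(1 - 17)) = 1/((-20605 - 137*(-7)) + (-5 - 4913 + 85)/(-16)) = 1/((-20605 - 1*(-959)) - 1/16*(-4833)) = 1/((-20605 + 959) + 4833/16) = 1/(-19646 + 4833/16) = 1/(-309503/16) = -16/309503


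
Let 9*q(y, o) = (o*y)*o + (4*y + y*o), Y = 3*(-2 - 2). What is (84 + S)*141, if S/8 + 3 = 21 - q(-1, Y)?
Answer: 147580/3 ≈ 49193.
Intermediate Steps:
Y = -12 (Y = 3*(-4) = -12)
q(y, o) = 4*y/9 + o*y/9 + y*o**2/9 (q(y, o) = ((o*y)*o + (4*y + y*o))/9 = (y*o**2 + (4*y + o*y))/9 = (4*y + o*y + y*o**2)/9 = 4*y/9 + o*y/9 + y*o**2/9)
S = 2384/9 (S = -24 + 8*(21 - (-1)*(4 - 12 + (-12)**2)/9) = -24 + 8*(21 - (-1)*(4 - 12 + 144)/9) = -24 + 8*(21 - (-1)*136/9) = -24 + 8*(21 - 1*(-136/9)) = -24 + 8*(21 + 136/9) = -24 + 8*(325/9) = -24 + 2600/9 = 2384/9 ≈ 264.89)
(84 + S)*141 = (84 + 2384/9)*141 = (3140/9)*141 = 147580/3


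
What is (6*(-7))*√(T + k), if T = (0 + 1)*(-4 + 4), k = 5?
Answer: -42*√5 ≈ -93.915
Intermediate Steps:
T = 0 (T = 1*0 = 0)
(6*(-7))*√(T + k) = (6*(-7))*√(0 + 5) = -42*√5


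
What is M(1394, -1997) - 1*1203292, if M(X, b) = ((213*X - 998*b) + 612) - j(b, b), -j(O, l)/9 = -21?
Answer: 1087059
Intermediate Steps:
j(O, l) = 189 (j(O, l) = -9*(-21) = 189)
M(X, b) = 423 - 998*b + 213*X (M(X, b) = ((213*X - 998*b) + 612) - 1*189 = ((-998*b + 213*X) + 612) - 189 = (612 - 998*b + 213*X) - 189 = 423 - 998*b + 213*X)
M(1394, -1997) - 1*1203292 = (423 - 998*(-1997) + 213*1394) - 1*1203292 = (423 + 1993006 + 296922) - 1203292 = 2290351 - 1203292 = 1087059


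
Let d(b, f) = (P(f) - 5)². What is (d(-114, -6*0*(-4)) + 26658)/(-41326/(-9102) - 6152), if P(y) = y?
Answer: -121434333/27977089 ≈ -4.3405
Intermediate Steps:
d(b, f) = (-5 + f)² (d(b, f) = (f - 5)² = (-5 + f)²)
(d(-114, -6*0*(-4)) + 26658)/(-41326/(-9102) - 6152) = ((-5 - 6*0*(-4))² + 26658)/(-41326/(-9102) - 6152) = ((-5 + 0*(-4))² + 26658)/(-41326*(-1/9102) - 6152) = ((-5 + 0)² + 26658)/(20663/4551 - 6152) = ((-5)² + 26658)/(-27977089/4551) = (25 + 26658)*(-4551/27977089) = 26683*(-4551/27977089) = -121434333/27977089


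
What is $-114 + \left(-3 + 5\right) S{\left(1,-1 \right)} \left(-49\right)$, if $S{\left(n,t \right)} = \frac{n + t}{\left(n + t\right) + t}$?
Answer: $-114$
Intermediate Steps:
$S{\left(n,t \right)} = \frac{n + t}{n + 2 t}$
$-114 + \left(-3 + 5\right) S{\left(1,-1 \right)} \left(-49\right) = -114 + \left(-3 + 5\right) \frac{1 - 1}{1 + 2 \left(-1\right)} \left(-49\right) = -114 + 2 \frac{1}{1 - 2} \cdot 0 \left(-49\right) = -114 + 2 \frac{1}{-1} \cdot 0 \left(-49\right) = -114 + 2 \left(\left(-1\right) 0\right) \left(-49\right) = -114 + 2 \cdot 0 \left(-49\right) = -114 + 0 \left(-49\right) = -114 + 0 = -114$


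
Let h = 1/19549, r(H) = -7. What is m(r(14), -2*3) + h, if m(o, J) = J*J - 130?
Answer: -1837605/19549 ≈ -94.000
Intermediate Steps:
m(o, J) = -130 + J**2 (m(o, J) = J**2 - 130 = -130 + J**2)
h = 1/19549 ≈ 5.1154e-5
m(r(14), -2*3) + h = (-130 + (-2*3)**2) + 1/19549 = (-130 + (-6)**2) + 1/19549 = (-130 + 36) + 1/19549 = -94 + 1/19549 = -1837605/19549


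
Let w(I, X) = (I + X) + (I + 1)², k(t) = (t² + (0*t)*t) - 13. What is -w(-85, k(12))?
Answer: -7102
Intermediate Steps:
k(t) = -13 + t² (k(t) = (t² + 0*t) - 13 = (t² + 0) - 13 = t² - 13 = -13 + t²)
w(I, X) = I + X + (1 + I)² (w(I, X) = (I + X) + (1 + I)² = I + X + (1 + I)²)
-w(-85, k(12)) = -(-85 + (-13 + 12²) + (1 - 85)²) = -(-85 + (-13 + 144) + (-84)²) = -(-85 + 131 + 7056) = -1*7102 = -7102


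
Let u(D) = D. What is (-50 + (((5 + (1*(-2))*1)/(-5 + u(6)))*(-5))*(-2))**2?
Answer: 400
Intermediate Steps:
(-50 + (((5 + (1*(-2))*1)/(-5 + u(6)))*(-5))*(-2))**2 = (-50 + (((5 + (1*(-2))*1)/(-5 + 6))*(-5))*(-2))**2 = (-50 + (((5 - 2*1)/1)*(-5))*(-2))**2 = (-50 + (((5 - 2)*1)*(-5))*(-2))**2 = (-50 + ((3*1)*(-5))*(-2))**2 = (-50 + (3*(-5))*(-2))**2 = (-50 - 15*(-2))**2 = (-50 + 30)**2 = (-20)**2 = 400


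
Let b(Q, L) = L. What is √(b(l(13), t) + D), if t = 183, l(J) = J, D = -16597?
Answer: I*√16414 ≈ 128.12*I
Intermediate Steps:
√(b(l(13), t) + D) = √(183 - 16597) = √(-16414) = I*√16414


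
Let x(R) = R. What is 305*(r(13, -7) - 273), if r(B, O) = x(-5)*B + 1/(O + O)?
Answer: -1443565/14 ≈ -1.0311e+5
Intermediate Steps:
r(B, O) = 1/(2*O) - 5*B (r(B, O) = -5*B + 1/(O + O) = -5*B + 1/(2*O) = 1/(2*O) - 5*B)
305*(r(13, -7) - 273) = 305*(((1/2)/(-7) - 5*13) - 273) = 305*(((1/2)*(-1/7) - 65) - 273) = 305*((-1/14 - 65) - 273) = 305*(-911/14 - 273) = 305*(-4733/14) = -1443565/14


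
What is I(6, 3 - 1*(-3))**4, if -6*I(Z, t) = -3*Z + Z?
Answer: 16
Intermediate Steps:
I(Z, t) = Z/3 (I(Z, t) = -(-3*Z + Z)/6 = -(-1)*Z/3 = Z/3)
I(6, 3 - 1*(-3))**4 = ((1/3)*6)**4 = 2**4 = 16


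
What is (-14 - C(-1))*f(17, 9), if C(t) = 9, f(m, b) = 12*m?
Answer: -4692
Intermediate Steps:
(-14 - C(-1))*f(17, 9) = (-14 - 1*9)*(12*17) = (-14 - 9)*204 = -23*204 = -4692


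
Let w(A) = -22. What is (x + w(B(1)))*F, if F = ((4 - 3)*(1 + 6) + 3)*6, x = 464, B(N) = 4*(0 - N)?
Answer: 26520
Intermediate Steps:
B(N) = -4*N (B(N) = 4*(-N) = -4*N)
F = 60 (F = (1*7 + 3)*6 = (7 + 3)*6 = 10*6 = 60)
(x + w(B(1)))*F = (464 - 22)*60 = 442*60 = 26520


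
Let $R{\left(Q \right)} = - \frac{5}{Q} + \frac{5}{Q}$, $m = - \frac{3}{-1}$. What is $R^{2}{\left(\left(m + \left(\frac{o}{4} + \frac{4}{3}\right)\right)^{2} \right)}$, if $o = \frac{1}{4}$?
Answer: $0$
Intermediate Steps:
$o = \frac{1}{4} \approx 0.25$
$m = 3$ ($m = \left(-3\right) \left(-1\right) = 3$)
$R{\left(Q \right)} = 0$
$R^{2}{\left(\left(m + \left(\frac{o}{4} + \frac{4}{3}\right)\right)^{2} \right)} = 0^{2} = 0$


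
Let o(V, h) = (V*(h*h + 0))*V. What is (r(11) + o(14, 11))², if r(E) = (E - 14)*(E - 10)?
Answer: 562306369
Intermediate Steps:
r(E) = (-14 + E)*(-10 + E)
o(V, h) = V²*h² (o(V, h) = (V*(h² + 0))*V = (V*h²)*V = V²*h²)
(r(11) + o(14, 11))² = ((140 + 11² - 24*11) + 14²*11²)² = ((140 + 121 - 264) + 196*121)² = (-3 + 23716)² = 23713² = 562306369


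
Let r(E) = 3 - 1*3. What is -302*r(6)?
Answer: 0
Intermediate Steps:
r(E) = 0 (r(E) = 3 - 3 = 0)
-302*r(6) = -302*0 = 0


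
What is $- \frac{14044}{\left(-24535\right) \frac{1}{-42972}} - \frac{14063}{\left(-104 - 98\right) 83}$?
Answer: $- \frac{10117915308583}{411353810} \approx -24597.0$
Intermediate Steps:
$- \frac{14044}{\left(-24535\right) \frac{1}{-42972}} - \frac{14063}{\left(-104 - 98\right) 83} = - \frac{14044}{\left(-24535\right) \left(- \frac{1}{42972}\right)} - \frac{14063}{\left(-202\right) 83} = - \frac{14044}{\frac{24535}{42972}} - \frac{14063}{-16766} = \left(-14044\right) \frac{42972}{24535} - - \frac{14063}{16766} = - \frac{603498768}{24535} + \frac{14063}{16766} = - \frac{10117915308583}{411353810}$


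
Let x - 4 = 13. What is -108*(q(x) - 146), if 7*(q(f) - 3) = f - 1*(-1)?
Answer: 106164/7 ≈ 15166.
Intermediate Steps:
x = 17 (x = 4 + 13 = 17)
q(f) = 22/7 + f/7 (q(f) = 3 + (f - 1*(-1))/7 = 3 + (f + 1)/7 = 3 + (1 + f)/7 = 3 + (1/7 + f/7) = 22/7 + f/7)
-108*(q(x) - 146) = -108*((22/7 + (1/7)*17) - 146) = -108*((22/7 + 17/7) - 146) = -108*(39/7 - 146) = -108*(-983/7) = 106164/7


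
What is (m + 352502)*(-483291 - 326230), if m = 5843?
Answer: -290087802745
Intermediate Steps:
(m + 352502)*(-483291 - 326230) = (5843 + 352502)*(-483291 - 326230) = 358345*(-809521) = -290087802745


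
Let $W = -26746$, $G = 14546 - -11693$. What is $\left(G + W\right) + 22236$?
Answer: $21729$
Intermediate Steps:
$G = 26239$ ($G = 14546 + 11693 = 26239$)
$\left(G + W\right) + 22236 = \left(26239 - 26746\right) + 22236 = -507 + 22236 = 21729$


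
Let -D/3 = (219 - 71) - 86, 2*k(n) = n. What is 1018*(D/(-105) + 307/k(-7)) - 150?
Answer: -3067394/35 ≈ -87640.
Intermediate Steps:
k(n) = n/2
D = -186 (D = -3*((219 - 71) - 86) = -3*(148 - 86) = -3*62 = -186)
1018*(D/(-105) + 307/k(-7)) - 150 = 1018*(-186/(-105) + 307/(((1/2)*(-7)))) - 150 = 1018*(-186*(-1/105) + 307/(-7/2)) - 150 = 1018*(62/35 + 307*(-2/7)) - 150 = 1018*(62/35 - 614/7) - 150 = 1018*(-3008/35) - 150 = -3062144/35 - 150 = -3067394/35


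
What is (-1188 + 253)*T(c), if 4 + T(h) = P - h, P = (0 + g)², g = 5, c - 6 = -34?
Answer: -45815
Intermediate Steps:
c = -28 (c = 6 - 34 = -28)
P = 25 (P = (0 + 5)² = 5² = 25)
T(h) = 21 - h (T(h) = -4 + (25 - h) = 21 - h)
(-1188 + 253)*T(c) = (-1188 + 253)*(21 - 1*(-28)) = -935*(21 + 28) = -935*49 = -45815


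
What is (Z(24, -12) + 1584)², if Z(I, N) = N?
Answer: 2471184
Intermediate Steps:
(Z(24, -12) + 1584)² = (-12 + 1584)² = 1572² = 2471184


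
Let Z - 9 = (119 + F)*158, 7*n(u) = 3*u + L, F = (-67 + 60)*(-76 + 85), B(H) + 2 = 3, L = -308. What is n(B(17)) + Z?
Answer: 61694/7 ≈ 8813.4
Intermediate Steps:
B(H) = 1 (B(H) = -2 + 3 = 1)
F = -63 (F = -7*9 = -63)
n(u) = -44 + 3*u/7 (n(u) = (3*u - 308)/7 = (-308 + 3*u)/7 = -44 + 3*u/7)
Z = 8857 (Z = 9 + (119 - 63)*158 = 9 + 56*158 = 9 + 8848 = 8857)
n(B(17)) + Z = (-44 + (3/7)*1) + 8857 = (-44 + 3/7) + 8857 = -305/7 + 8857 = 61694/7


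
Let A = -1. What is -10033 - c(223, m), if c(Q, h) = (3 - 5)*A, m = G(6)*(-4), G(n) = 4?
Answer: -10035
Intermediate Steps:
m = -16 (m = 4*(-4) = -16)
c(Q, h) = 2 (c(Q, h) = (3 - 5)*(-1) = -2*(-1) = 2)
-10033 - c(223, m) = -10033 - 1*2 = -10033 - 2 = -10035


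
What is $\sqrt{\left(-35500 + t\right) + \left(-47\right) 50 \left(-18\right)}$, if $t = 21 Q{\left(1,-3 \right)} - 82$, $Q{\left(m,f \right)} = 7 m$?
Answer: $\sqrt{6865} \approx 82.855$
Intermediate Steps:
$t = 65$ ($t = 21 \cdot 7 \cdot 1 - 82 = 21 \cdot 7 - 82 = 147 - 82 = 65$)
$\sqrt{\left(-35500 + t\right) + \left(-47\right) 50 \left(-18\right)} = \sqrt{\left(-35500 + 65\right) + \left(-47\right) 50 \left(-18\right)} = \sqrt{-35435 - -42300} = \sqrt{-35435 + 42300} = \sqrt{6865}$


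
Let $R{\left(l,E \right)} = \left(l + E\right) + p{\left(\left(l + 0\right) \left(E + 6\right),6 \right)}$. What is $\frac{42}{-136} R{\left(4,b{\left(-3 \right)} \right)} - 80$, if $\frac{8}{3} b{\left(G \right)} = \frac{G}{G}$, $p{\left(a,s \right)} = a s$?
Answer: $- \frac{69959}{544} \approx -128.6$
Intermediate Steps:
$b{\left(G \right)} = \frac{3}{8}$ ($b{\left(G \right)} = \frac{3 \frac{G}{G}}{8} = \frac{3}{8} \cdot 1 = \frac{3}{8}$)
$R{\left(l,E \right)} = E + l + 6 l \left(6 + E\right)$ ($R{\left(l,E \right)} = \left(l + E\right) + \left(l + 0\right) \left(E + 6\right) 6 = \left(E + l\right) + l \left(6 + E\right) 6 = \left(E + l\right) + 6 l \left(6 + E\right) = E + l + 6 l \left(6 + E\right)$)
$\frac{42}{-136} R{\left(4,b{\left(-3 \right)} \right)} - 80 = \frac{42}{-136} \left(\frac{3}{8} + 4 + 6 \cdot 4 \left(6 + \frac{3}{8}\right)\right) - 80 = 42 \left(- \frac{1}{136}\right) \left(\frac{3}{8} + 4 + 6 \cdot 4 \cdot \frac{51}{8}\right) - 80 = - \frac{21 \left(\frac{3}{8} + 4 + 153\right)}{68} - 80 = \left(- \frac{21}{68}\right) \frac{1259}{8} - 80 = - \frac{26439}{544} - 80 = - \frac{69959}{544}$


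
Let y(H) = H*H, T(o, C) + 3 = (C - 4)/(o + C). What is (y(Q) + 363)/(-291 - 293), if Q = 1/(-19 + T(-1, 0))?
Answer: -117613/189216 ≈ -0.62158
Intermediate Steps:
T(o, C) = -3 + (-4 + C)/(C + o) (T(o, C) = -3 + (C - 4)/(o + C) = -3 + (-4 + C)/(C + o))
Q = -1/18 (Q = 1/(-19 + (-4 - 3*(-1) - 2*0)/(0 - 1)) = 1/(-19 + (-4 + 3 + 0)/(-1)) = 1/(-19 - 1*(-1)) = 1/(-19 + 1) = 1/(-18) = -1/18 ≈ -0.055556)
y(H) = H**2
(y(Q) + 363)/(-291 - 293) = ((-1/18)**2 + 363)/(-291 - 293) = (1/324 + 363)/(-584) = (117613/324)*(-1/584) = -117613/189216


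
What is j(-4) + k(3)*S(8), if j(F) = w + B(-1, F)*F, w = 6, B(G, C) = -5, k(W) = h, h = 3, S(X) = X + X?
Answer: 74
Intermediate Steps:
S(X) = 2*X
k(W) = 3
j(F) = 6 - 5*F
j(-4) + k(3)*S(8) = (6 - 5*(-4)) + 3*(2*8) = (6 + 20) + 3*16 = 26 + 48 = 74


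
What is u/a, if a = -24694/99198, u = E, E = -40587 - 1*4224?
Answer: 2222580789/12347 ≈ 1.8001e+5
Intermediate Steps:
E = -44811 (E = -40587 - 4224 = -44811)
u = -44811
a = -12347/49599 (a = -24694*1/99198 = -12347/49599 ≈ -0.24894)
u/a = -44811/(-12347/49599) = -44811*(-49599/12347) = 2222580789/12347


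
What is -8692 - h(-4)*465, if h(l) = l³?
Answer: 21068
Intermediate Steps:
-8692 - h(-4)*465 = -8692 - (-4)³*465 = -8692 - (-64)*465 = -8692 - 1*(-29760) = -8692 + 29760 = 21068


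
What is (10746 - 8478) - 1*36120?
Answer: -33852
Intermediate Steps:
(10746 - 8478) - 1*36120 = 2268 - 36120 = -33852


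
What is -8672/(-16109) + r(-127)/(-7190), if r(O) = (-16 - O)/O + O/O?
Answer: 3959202808/7354805585 ≈ 0.53831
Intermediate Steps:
r(O) = 1 + (-16 - O)/O (r(O) = (-16 - O)/O + 1 = 1 + (-16 - O)/O)
-8672/(-16109) + r(-127)/(-7190) = -8672/(-16109) - 16/(-127)/(-7190) = -8672*(-1/16109) - 16*(-1/127)*(-1/7190) = 8672/16109 + (16/127)*(-1/7190) = 8672/16109 - 8/456565 = 3959202808/7354805585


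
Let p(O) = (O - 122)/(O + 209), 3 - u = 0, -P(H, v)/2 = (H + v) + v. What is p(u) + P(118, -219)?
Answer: 135561/212 ≈ 639.44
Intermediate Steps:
P(H, v) = -4*v - 2*H (P(H, v) = -2*((H + v) + v) = -2*(H + 2*v) = -4*v - 2*H)
u = 3 (u = 3 - 1*0 = 3 + 0 = 3)
p(O) = (-122 + O)/(209 + O)
p(u) + P(118, -219) = (-122 + 3)/(209 + 3) + (-4*(-219) - 2*118) = -119/212 + (876 - 236) = (1/212)*(-119) + 640 = -119/212 + 640 = 135561/212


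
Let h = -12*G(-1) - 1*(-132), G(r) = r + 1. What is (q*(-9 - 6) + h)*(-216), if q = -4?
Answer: -41472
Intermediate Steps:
G(r) = 1 + r
h = 132 (h = -12*(1 - 1) - 1*(-132) = -12*0 + 132 = 0 + 132 = 132)
(q*(-9 - 6) + h)*(-216) = (-4*(-9 - 6) + 132)*(-216) = (-4*(-15) + 132)*(-216) = (60 + 132)*(-216) = 192*(-216) = -41472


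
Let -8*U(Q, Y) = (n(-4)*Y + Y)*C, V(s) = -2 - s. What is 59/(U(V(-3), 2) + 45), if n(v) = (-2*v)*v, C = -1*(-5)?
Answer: 236/335 ≈ 0.70448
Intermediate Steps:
C = 5
n(v) = -2*v²
U(Q, Y) = 155*Y/8 (U(Q, Y) = -((-2*(-4)²)*Y + Y)*5/8 = -((-2*16)*Y + Y)*5/8 = -(-32*Y + Y)*5/8 = -(-31*Y)*5/8 = -(-155)*Y/8 = 155*Y/8)
59/(U(V(-3), 2) + 45) = 59/((155/8)*2 + 45) = 59/(155/4 + 45) = 59/(335/4) = (4/335)*59 = 236/335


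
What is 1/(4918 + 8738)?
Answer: 1/13656 ≈ 7.3228e-5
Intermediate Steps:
1/(4918 + 8738) = 1/13656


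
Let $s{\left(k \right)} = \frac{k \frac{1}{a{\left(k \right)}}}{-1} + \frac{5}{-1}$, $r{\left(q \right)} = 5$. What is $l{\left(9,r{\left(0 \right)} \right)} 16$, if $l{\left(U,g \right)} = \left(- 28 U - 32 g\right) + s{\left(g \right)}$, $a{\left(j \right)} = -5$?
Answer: $-6656$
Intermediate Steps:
$s{\left(k \right)} = -5 + \frac{k}{5}$ ($s{\left(k \right)} = \frac{k \frac{1}{-5}}{-1} + \frac{5}{-1} = k \left(- \frac{1}{5}\right) \left(-1\right) + 5 \left(-1\right) = - \frac{k}{5} \left(-1\right) - 5 = \frac{k}{5} - 5 = -5 + \frac{k}{5}$)
$l{\left(U,g \right)} = -5 - 28 U - \frac{159 g}{5}$ ($l{\left(U,g \right)} = \left(- 28 U - 32 g\right) + \left(-5 + \frac{g}{5}\right) = \left(- 32 g - 28 U\right) + \left(-5 + \frac{g}{5}\right) = -5 - 28 U - \frac{159 g}{5}$)
$l{\left(9,r{\left(0 \right)} \right)} 16 = \left(-5 - 252 - 159\right) 16 = \left(-416\right) 16 = -6656$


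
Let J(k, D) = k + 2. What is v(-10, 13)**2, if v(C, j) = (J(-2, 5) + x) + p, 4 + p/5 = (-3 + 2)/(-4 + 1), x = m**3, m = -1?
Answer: 3364/9 ≈ 373.78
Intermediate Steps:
J(k, D) = 2 + k
x = -1 (x = (-1)**3 = -1)
p = -55/3 (p = -20 + 5*((-3 + 2)/(-4 + 1)) = -20 + 5*(-1/(-3)) = -20 + 5*(-1/3*(-1)) = -20 + 5*(1/3) = -20 + 5/3 = -55/3 ≈ -18.333)
v(C, j) = -58/3 (v(C, j) = ((2 - 2) - 1) - 55/3 = (0 - 1) - 55/3 = -1 - 55/3 = -58/3)
v(-10, 13)**2 = (-58/3)**2 = 3364/9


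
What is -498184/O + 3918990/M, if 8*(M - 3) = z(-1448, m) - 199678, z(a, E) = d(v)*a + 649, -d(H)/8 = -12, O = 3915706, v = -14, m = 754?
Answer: -20488882320652/220593255363 ≈ -92.881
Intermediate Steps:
d(H) = 96 (d(H) = -8*(-12) = 96)
z(a, E) = 649 + 96*a (z(a, E) = 96*a + 649 = 649 + 96*a)
M = -338013/8 (M = 3 + ((649 + 96*(-1448)) - 199678)/8 = 3 + ((649 - 139008) - 199678)/8 = 3 + (-138359 - 199678)/8 = 3 + (⅛)*(-338037) = 3 - 338037/8 = -338013/8 ≈ -42252.)
-498184/O + 3918990/M = -498184/3915706 + 3918990/(-338013/8) = -498184*1/3915706 + 3918990*(-8/338013) = -249092/1957853 - 10450640/112671 = -20488882320652/220593255363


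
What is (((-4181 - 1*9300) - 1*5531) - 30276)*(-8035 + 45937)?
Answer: -1868113776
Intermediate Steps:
(((-4181 - 1*9300) - 1*5531) - 30276)*(-8035 + 45937) = (((-4181 - 9300) - 5531) - 30276)*37902 = ((-13481 - 5531) - 30276)*37902 = (-19012 - 30276)*37902 = -49288*37902 = -1868113776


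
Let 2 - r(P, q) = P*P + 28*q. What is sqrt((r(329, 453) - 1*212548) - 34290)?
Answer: I*sqrt(367761) ≈ 606.43*I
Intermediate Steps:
r(P, q) = 2 - P**2 - 28*q (r(P, q) = 2 - (P*P + 28*q) = 2 - (P**2 + 28*q) = 2 + (-P**2 - 28*q) = 2 - P**2 - 28*q)
sqrt((r(329, 453) - 1*212548) - 34290) = sqrt(((2 - 1*329**2 - 28*453) - 1*212548) - 34290) = sqrt(((2 - 1*108241 - 12684) - 212548) - 34290) = sqrt(((2 - 108241 - 12684) - 212548) - 34290) = sqrt((-120923 - 212548) - 34290) = sqrt(-333471 - 34290) = sqrt(-367761) = I*sqrt(367761)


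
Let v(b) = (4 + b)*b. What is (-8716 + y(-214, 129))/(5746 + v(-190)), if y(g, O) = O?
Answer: -8587/41086 ≈ -0.20900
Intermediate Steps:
v(b) = b*(4 + b)
(-8716 + y(-214, 129))/(5746 + v(-190)) = (-8716 + 129)/(5746 - 190*(4 - 190)) = -8587/(5746 - 190*(-186)) = -8587/(5746 + 35340) = -8587/41086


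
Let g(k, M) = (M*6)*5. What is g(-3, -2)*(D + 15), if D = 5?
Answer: -1200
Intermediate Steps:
g(k, M) = 30*M (g(k, M) = (6*M)*5 = 30*M)
g(-3, -2)*(D + 15) = (30*(-2))*(5 + 15) = -60*20 = -1200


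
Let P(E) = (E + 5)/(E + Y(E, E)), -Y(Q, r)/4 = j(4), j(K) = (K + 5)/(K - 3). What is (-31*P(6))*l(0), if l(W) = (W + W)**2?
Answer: 0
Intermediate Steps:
j(K) = (5 + K)/(-3 + K)
Y(Q, r) = -36 (Y(Q, r) = -4*(5 + 4)/(-3 + 4) = -4*9/1 = -4*9 = -36)
P(E) = (5 + E)/(-36 + E) (P(E) = (E + 5)/(E - 36) = (5 + E)/(-36 + E))
l(W) = 4*W**2 (l(W) = (2*W)**2 = 4*W**2)
(-31*P(6))*l(0) = (-31*(5 + 6)/(-36 + 6))*(4*0**2) = (-31*11/(-30))*(4*0) = -(-31)*11/30*0 = -31*(-11/30)*0 = (341/30)*0 = 0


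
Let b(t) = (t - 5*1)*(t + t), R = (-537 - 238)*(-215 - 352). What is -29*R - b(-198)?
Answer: -12823713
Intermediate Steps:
R = 439425 (R = -775*(-567) = 439425)
b(t) = 2*t*(-5 + t) (b(t) = (t - 5)*(2*t) = (-5 + t)*(2*t) = 2*t*(-5 + t))
-29*R - b(-198) = -29*439425 - 2*(-198)*(-5 - 198) = -12743325 - 2*(-198)*(-203) = -12743325 - 1*80388 = -12743325 - 80388 = -12823713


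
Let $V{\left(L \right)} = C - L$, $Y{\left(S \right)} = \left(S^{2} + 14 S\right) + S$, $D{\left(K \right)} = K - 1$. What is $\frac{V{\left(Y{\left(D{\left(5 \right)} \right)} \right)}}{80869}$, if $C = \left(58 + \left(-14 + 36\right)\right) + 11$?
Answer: $\frac{15}{80869} \approx 0.00018549$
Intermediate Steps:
$D{\left(K \right)} = -1 + K$
$C = 91$ ($C = \left(58 + 22\right) + 11 = 80 + 11 = 91$)
$Y{\left(S \right)} = S^{2} + 15 S$
$V{\left(L \right)} = 91 - L$
$\frac{V{\left(Y{\left(D{\left(5 \right)} \right)} \right)}}{80869} = \frac{91 - \left(-1 + 5\right) \left(15 + \left(-1 + 5\right)\right)}{80869} = \left(91 - 4 \left(15 + 4\right)\right) \frac{1}{80869} = \left(91 - 4 \cdot 19\right) \frac{1}{80869} = \left(91 - 76\right) \frac{1}{80869} = 15 \cdot \frac{1}{80869} = \frac{15}{80869}$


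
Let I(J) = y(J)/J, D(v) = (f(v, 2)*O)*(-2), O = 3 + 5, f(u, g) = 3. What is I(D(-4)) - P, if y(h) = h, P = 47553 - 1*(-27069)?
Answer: -74621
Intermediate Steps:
P = 74622 (P = 47553 + 27069 = 74622)
O = 8
D(v) = -48 (D(v) = (3*8)*(-2) = 24*(-2) = -48)
I(J) = 1 (I(J) = J/J = 1)
I(D(-4)) - P = 1 - 1*74622 = 1 - 74622 = -74621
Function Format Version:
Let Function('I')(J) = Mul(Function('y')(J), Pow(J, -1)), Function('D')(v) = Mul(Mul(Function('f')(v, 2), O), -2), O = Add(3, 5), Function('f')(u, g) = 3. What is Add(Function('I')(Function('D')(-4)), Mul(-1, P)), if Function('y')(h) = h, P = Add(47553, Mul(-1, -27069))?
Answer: -74621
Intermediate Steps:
P = 74622 (P = Add(47553, 27069) = 74622)
O = 8
Function('D')(v) = -48 (Function('D')(v) = Mul(Mul(3, 8), -2) = Mul(24, -2) = -48)
Function('I')(J) = 1 (Function('I')(J) = Mul(J, Pow(J, -1)) = 1)
Add(Function('I')(Function('D')(-4)), Mul(-1, P)) = Add(1, Mul(-1, 74622)) = Add(1, -74622) = -74621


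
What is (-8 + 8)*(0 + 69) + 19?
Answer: 19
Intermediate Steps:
(-8 + 8)*(0 + 69) + 19 = 0*69 + 19 = 0 + 19 = 19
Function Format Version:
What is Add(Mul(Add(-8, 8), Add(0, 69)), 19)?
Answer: 19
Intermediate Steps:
Add(Mul(Add(-8, 8), Add(0, 69)), 19) = Add(Mul(0, 69), 19) = Add(0, 19) = 19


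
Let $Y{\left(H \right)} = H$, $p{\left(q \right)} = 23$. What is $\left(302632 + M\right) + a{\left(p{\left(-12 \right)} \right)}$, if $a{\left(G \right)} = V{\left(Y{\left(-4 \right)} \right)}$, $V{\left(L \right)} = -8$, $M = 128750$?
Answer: $431374$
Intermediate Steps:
$a{\left(G \right)} = -8$
$\left(302632 + M\right) + a{\left(p{\left(-12 \right)} \right)} = \left(302632 + 128750\right) - 8 = 431382 - 8 = 431374$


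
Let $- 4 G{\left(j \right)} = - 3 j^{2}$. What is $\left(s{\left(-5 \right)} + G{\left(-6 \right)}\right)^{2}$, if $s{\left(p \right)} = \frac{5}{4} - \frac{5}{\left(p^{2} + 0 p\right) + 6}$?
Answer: $\frac{12131289}{15376} \approx 788.98$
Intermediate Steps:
$G{\left(j \right)} = \frac{3 j^{2}}{4}$ ($G{\left(j \right)} = - \frac{\left(-3\right) j^{2}}{4} = \frac{3 j^{2}}{4}$)
$s{\left(p \right)} = \frac{5}{4} - \frac{5}{6 + p^{2}}$ ($s{\left(p \right)} = 5 \cdot \frac{1}{4} - \frac{5}{\left(p^{2} + 0\right) + 6} = \frac{5}{4} - \frac{5}{p^{2} + 6} = \frac{5}{4} - \frac{5}{6 + p^{2}}$)
$\left(s{\left(-5 \right)} + G{\left(-6 \right)}\right)^{2} = \left(\frac{5 \left(2 + \left(-5\right)^{2}\right)}{4 \left(6 + \left(-5\right)^{2}\right)} + \frac{3 \left(-6\right)^{2}}{4}\right)^{2} = \left(\frac{5 \left(2 + 25\right)}{4 \left(6 + 25\right)} + \frac{3}{4} \cdot 36\right)^{2} = \left(\frac{5}{4} \cdot \frac{1}{31} \cdot 27 + 27\right)^{2} = \left(\frac{135}{124} + 27\right)^{2} = \left(\frac{3483}{124}\right)^{2} = \frac{12131289}{15376}$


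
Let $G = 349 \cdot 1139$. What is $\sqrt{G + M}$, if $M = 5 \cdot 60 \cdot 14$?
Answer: $\sqrt{401711} \approx 633.81$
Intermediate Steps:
$M = 4200$ ($M = 300 \cdot 14 = 4200$)
$G = 397511$
$\sqrt{G + M} = \sqrt{397511 + 4200} = \sqrt{401711}$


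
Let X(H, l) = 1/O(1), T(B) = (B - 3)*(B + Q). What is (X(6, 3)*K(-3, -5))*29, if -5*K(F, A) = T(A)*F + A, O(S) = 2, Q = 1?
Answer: 2929/10 ≈ 292.90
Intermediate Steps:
T(B) = (1 + B)*(-3 + B) (T(B) = (B - 3)*(B + 1) = (-3 + B)*(1 + B) = (1 + B)*(-3 + B))
X(H, l) = ½ (X(H, l) = 1/2 = ½)
K(F, A) = -A/5 - F*(-3 + A² - 2*A)/5 (K(F, A) = -((-3 + A² - 2*A)*F + A)/5 = -(F*(-3 + A² - 2*A) + A)/5 = -(A + F*(-3 + A² - 2*A))/5 = -A/5 - F*(-3 + A² - 2*A)/5)
(X(6, 3)*K(-3, -5))*29 = ((-⅕*(-5) + (⅕)*(-3)*(3 - 1*(-5)² + 2*(-5)))/2)*29 = ((1 + (⅕)*(-3)*(3 - 1*25 - 10))/2)*29 = ((1 + (⅕)*(-3)*(3 - 25 - 10))/2)*29 = ((1 + (⅕)*(-3)*(-32))/2)*29 = ((1 + 96/5)/2)*29 = ((½)*(101/5))*29 = (101/10)*29 = 2929/10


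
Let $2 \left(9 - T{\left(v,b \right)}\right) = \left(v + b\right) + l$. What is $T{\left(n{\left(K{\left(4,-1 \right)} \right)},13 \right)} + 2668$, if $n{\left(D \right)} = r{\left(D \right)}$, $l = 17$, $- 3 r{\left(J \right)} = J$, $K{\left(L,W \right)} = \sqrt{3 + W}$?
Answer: $2662 + \frac{\sqrt{2}}{6} \approx 2662.2$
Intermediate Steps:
$r{\left(J \right)} = - \frac{J}{3}$
$n{\left(D \right)} = - \frac{D}{3}$
$T{\left(v,b \right)} = \frac{1}{2} - \frac{b}{2} - \frac{v}{2}$ ($T{\left(v,b \right)} = 9 - \frac{\left(v + b\right) + 17}{2} = 9 - \frac{\left(b + v\right) + 17}{2} = 9 - \frac{17 + b + v}{2} = 9 - \left(\frac{17}{2} + \frac{b}{2} + \frac{v}{2}\right) = \frac{1}{2} - \frac{b}{2} - \frac{v}{2}$)
$T{\left(n{\left(K{\left(4,-1 \right)} \right)},13 \right)} + 2668 = \left(\frac{1}{2} - \frac{13}{2} - \frac{\left(- \frac{1}{3}\right) \sqrt{3 - 1}}{2}\right) + 2668 = \left(\frac{1}{2} - \frac{13}{2} - \frac{\left(- \frac{1}{3}\right) \sqrt{2}}{2}\right) + 2668 = \left(\frac{1}{2} - \frac{13}{2} + \frac{\sqrt{2}}{6}\right) + 2668 = \left(-6 + \frac{\sqrt{2}}{6}\right) + 2668 = 2662 + \frac{\sqrt{2}}{6}$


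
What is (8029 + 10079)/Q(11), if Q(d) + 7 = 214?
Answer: 2012/23 ≈ 87.478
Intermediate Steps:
Q(d) = 207 (Q(d) = -7 + 214 = 207)
(8029 + 10079)/Q(11) = (8029 + 10079)/207 = 18108*(1/207) = 2012/23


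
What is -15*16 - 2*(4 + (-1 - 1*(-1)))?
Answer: -248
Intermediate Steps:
-15*16 - 2*(4 + (-1 - 1*(-1))) = -240 - 2*(4 + (-1 + 1)) = -240 - 2*(4 + 0) = -240 - 2*4 = -240 - 8 = -248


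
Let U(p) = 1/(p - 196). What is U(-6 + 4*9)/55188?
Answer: -1/9161208 ≈ -1.0916e-7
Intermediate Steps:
U(p) = 1/(-196 + p)
U(-6 + 4*9)/55188 = 1/((-196 + (-6 + 4*9))*55188) = (1/55188)/(-196 + (-6 + 36)) = (1/55188)/(-196 + 30) = (1/55188)/(-166) = -1/166*1/55188 = -1/9161208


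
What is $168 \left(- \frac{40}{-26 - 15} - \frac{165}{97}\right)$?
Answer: $- \frac{484680}{3977} \approx -121.87$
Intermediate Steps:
$168 \left(- \frac{40}{-26 - 15} - \frac{165}{97}\right) = 168 \left(- \frac{40}{-41} - \frac{165}{97}\right) = 168 \left(\left(-40\right) \left(- \frac{1}{41}\right) - \frac{165}{97}\right) = 168 \left(\frac{40}{41} - \frac{165}{97}\right) = 168 \left(- \frac{2885}{3977}\right) = - \frac{484680}{3977}$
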